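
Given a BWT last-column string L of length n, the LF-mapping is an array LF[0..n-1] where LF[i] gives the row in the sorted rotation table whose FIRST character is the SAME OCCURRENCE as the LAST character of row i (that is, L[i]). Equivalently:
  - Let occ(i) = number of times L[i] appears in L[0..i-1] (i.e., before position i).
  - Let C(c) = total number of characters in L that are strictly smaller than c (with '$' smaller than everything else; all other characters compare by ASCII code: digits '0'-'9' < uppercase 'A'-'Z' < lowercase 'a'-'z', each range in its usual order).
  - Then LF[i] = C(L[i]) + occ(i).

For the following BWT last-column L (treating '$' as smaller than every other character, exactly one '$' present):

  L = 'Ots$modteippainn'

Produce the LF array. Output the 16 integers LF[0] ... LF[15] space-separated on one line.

Char counts: '$':1, 'O':1, 'a':1, 'd':1, 'e':1, 'i':2, 'm':1, 'n':2, 'o':1, 'p':2, 's':1, 't':2
C (first-col start): C('$')=0, C('O')=1, C('a')=2, C('d')=3, C('e')=4, C('i')=5, C('m')=7, C('n')=8, C('o')=10, C('p')=11, C('s')=13, C('t')=14
L[0]='O': occ=0, LF[0]=C('O')+0=1+0=1
L[1]='t': occ=0, LF[1]=C('t')+0=14+0=14
L[2]='s': occ=0, LF[2]=C('s')+0=13+0=13
L[3]='$': occ=0, LF[3]=C('$')+0=0+0=0
L[4]='m': occ=0, LF[4]=C('m')+0=7+0=7
L[5]='o': occ=0, LF[5]=C('o')+0=10+0=10
L[6]='d': occ=0, LF[6]=C('d')+0=3+0=3
L[7]='t': occ=1, LF[7]=C('t')+1=14+1=15
L[8]='e': occ=0, LF[8]=C('e')+0=4+0=4
L[9]='i': occ=0, LF[9]=C('i')+0=5+0=5
L[10]='p': occ=0, LF[10]=C('p')+0=11+0=11
L[11]='p': occ=1, LF[11]=C('p')+1=11+1=12
L[12]='a': occ=0, LF[12]=C('a')+0=2+0=2
L[13]='i': occ=1, LF[13]=C('i')+1=5+1=6
L[14]='n': occ=0, LF[14]=C('n')+0=8+0=8
L[15]='n': occ=1, LF[15]=C('n')+1=8+1=9

Answer: 1 14 13 0 7 10 3 15 4 5 11 12 2 6 8 9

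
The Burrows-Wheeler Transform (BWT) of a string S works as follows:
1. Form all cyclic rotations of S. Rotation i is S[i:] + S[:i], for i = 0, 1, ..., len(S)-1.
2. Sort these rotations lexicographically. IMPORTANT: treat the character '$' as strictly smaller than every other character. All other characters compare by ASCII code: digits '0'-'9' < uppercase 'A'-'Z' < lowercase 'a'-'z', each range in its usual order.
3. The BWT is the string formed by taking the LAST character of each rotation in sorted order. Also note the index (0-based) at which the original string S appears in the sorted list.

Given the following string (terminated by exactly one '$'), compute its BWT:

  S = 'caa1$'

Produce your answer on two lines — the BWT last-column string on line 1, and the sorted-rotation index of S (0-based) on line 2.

Answer: 1aac$
4

Derivation:
All 5 rotations (rotation i = S[i:]+S[:i]):
  rot[0] = caa1$
  rot[1] = aa1$c
  rot[2] = a1$ca
  rot[3] = 1$caa
  rot[4] = $caa1
Sorted (with $ < everything):
  sorted[0] = $caa1  (last char: '1')
  sorted[1] = 1$caa  (last char: 'a')
  sorted[2] = a1$ca  (last char: 'a')
  sorted[3] = aa1$c  (last char: 'c')
  sorted[4] = caa1$  (last char: '$')
Last column: 1aac$
Original string S is at sorted index 4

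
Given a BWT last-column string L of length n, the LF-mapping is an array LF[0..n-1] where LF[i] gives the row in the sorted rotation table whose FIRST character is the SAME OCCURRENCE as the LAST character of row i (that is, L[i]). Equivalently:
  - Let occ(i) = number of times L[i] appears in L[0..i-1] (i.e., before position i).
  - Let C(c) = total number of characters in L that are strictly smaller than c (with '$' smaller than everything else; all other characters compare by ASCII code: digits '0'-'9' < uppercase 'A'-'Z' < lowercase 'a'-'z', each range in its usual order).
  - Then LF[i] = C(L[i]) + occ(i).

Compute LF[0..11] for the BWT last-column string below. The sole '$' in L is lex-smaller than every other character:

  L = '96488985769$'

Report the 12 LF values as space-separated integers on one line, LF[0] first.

Char counts: '$':1, '4':1, '5':1, '6':2, '7':1, '8':3, '9':3
C (first-col start): C('$')=0, C('4')=1, C('5')=2, C('6')=3, C('7')=5, C('8')=6, C('9')=9
L[0]='9': occ=0, LF[0]=C('9')+0=9+0=9
L[1]='6': occ=0, LF[1]=C('6')+0=3+0=3
L[2]='4': occ=0, LF[2]=C('4')+0=1+0=1
L[3]='8': occ=0, LF[3]=C('8')+0=6+0=6
L[4]='8': occ=1, LF[4]=C('8')+1=6+1=7
L[5]='9': occ=1, LF[5]=C('9')+1=9+1=10
L[6]='8': occ=2, LF[6]=C('8')+2=6+2=8
L[7]='5': occ=0, LF[7]=C('5')+0=2+0=2
L[8]='7': occ=0, LF[8]=C('7')+0=5+0=5
L[9]='6': occ=1, LF[9]=C('6')+1=3+1=4
L[10]='9': occ=2, LF[10]=C('9')+2=9+2=11
L[11]='$': occ=0, LF[11]=C('$')+0=0+0=0

Answer: 9 3 1 6 7 10 8 2 5 4 11 0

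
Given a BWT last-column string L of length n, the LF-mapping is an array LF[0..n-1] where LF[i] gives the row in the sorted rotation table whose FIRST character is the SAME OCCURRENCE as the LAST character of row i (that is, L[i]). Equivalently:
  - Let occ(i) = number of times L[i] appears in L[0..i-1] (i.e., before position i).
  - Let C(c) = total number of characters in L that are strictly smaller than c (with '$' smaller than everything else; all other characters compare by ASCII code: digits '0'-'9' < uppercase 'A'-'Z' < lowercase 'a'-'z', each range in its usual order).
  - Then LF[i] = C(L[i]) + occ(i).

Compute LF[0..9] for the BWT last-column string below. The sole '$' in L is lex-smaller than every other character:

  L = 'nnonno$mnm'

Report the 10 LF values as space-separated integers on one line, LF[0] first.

Answer: 3 4 8 5 6 9 0 1 7 2

Derivation:
Char counts: '$':1, 'm':2, 'n':5, 'o':2
C (first-col start): C('$')=0, C('m')=1, C('n')=3, C('o')=8
L[0]='n': occ=0, LF[0]=C('n')+0=3+0=3
L[1]='n': occ=1, LF[1]=C('n')+1=3+1=4
L[2]='o': occ=0, LF[2]=C('o')+0=8+0=8
L[3]='n': occ=2, LF[3]=C('n')+2=3+2=5
L[4]='n': occ=3, LF[4]=C('n')+3=3+3=6
L[5]='o': occ=1, LF[5]=C('o')+1=8+1=9
L[6]='$': occ=0, LF[6]=C('$')+0=0+0=0
L[7]='m': occ=0, LF[7]=C('m')+0=1+0=1
L[8]='n': occ=4, LF[8]=C('n')+4=3+4=7
L[9]='m': occ=1, LF[9]=C('m')+1=1+1=2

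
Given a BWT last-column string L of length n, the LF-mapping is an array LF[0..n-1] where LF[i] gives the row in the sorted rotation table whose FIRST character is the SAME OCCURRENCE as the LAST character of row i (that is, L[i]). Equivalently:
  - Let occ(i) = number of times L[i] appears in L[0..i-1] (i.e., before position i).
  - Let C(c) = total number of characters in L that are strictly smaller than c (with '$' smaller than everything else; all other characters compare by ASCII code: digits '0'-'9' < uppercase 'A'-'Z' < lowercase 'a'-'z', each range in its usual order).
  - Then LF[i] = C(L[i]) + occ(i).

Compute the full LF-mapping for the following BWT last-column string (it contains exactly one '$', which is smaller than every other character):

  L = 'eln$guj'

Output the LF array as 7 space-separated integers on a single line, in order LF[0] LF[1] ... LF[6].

Char counts: '$':1, 'e':1, 'g':1, 'j':1, 'l':1, 'n':1, 'u':1
C (first-col start): C('$')=0, C('e')=1, C('g')=2, C('j')=3, C('l')=4, C('n')=5, C('u')=6
L[0]='e': occ=0, LF[0]=C('e')+0=1+0=1
L[1]='l': occ=0, LF[1]=C('l')+0=4+0=4
L[2]='n': occ=0, LF[2]=C('n')+0=5+0=5
L[3]='$': occ=0, LF[3]=C('$')+0=0+0=0
L[4]='g': occ=0, LF[4]=C('g')+0=2+0=2
L[5]='u': occ=0, LF[5]=C('u')+0=6+0=6
L[6]='j': occ=0, LF[6]=C('j')+0=3+0=3

Answer: 1 4 5 0 2 6 3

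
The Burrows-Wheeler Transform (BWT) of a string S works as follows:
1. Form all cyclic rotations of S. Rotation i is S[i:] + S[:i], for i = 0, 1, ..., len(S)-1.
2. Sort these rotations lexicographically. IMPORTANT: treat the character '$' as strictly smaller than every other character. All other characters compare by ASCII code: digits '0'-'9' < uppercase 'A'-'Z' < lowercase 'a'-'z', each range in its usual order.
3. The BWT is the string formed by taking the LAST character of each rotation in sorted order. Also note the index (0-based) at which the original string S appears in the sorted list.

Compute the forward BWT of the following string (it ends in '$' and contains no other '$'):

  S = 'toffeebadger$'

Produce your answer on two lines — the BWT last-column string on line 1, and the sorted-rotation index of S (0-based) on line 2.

Answer: rbeaefgfodte$
12

Derivation:
All 13 rotations (rotation i = S[i:]+S[:i]):
  rot[0] = toffeebadger$
  rot[1] = offeebadger$t
  rot[2] = ffeebadger$to
  rot[3] = feebadger$tof
  rot[4] = eebadger$toff
  rot[5] = ebadger$toffe
  rot[6] = badger$toffee
  rot[7] = adger$toffeeb
  rot[8] = dger$toffeeba
  rot[9] = ger$toffeebad
  rot[10] = er$toffeebadg
  rot[11] = r$toffeebadge
  rot[12] = $toffeebadger
Sorted (with $ < everything):
  sorted[0] = $toffeebadger  (last char: 'r')
  sorted[1] = adger$toffeeb  (last char: 'b')
  sorted[2] = badger$toffee  (last char: 'e')
  sorted[3] = dger$toffeeba  (last char: 'a')
  sorted[4] = ebadger$toffe  (last char: 'e')
  sorted[5] = eebadger$toff  (last char: 'f')
  sorted[6] = er$toffeebadg  (last char: 'g')
  sorted[7] = feebadger$tof  (last char: 'f')
  sorted[8] = ffeebadger$to  (last char: 'o')
  sorted[9] = ger$toffeebad  (last char: 'd')
  sorted[10] = offeebadger$t  (last char: 't')
  sorted[11] = r$toffeebadge  (last char: 'e')
  sorted[12] = toffeebadger$  (last char: '$')
Last column: rbeaefgfodte$
Original string S is at sorted index 12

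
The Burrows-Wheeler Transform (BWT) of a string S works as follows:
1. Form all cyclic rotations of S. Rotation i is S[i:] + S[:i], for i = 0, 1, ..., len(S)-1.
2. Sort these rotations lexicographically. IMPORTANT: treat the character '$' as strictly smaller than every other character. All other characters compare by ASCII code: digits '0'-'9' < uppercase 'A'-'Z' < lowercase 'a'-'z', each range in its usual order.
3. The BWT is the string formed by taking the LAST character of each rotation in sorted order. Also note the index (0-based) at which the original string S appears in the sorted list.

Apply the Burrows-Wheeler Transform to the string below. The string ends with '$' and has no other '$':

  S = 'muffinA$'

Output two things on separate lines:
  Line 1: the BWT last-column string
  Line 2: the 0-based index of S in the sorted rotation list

All 8 rotations (rotation i = S[i:]+S[:i]):
  rot[0] = muffinA$
  rot[1] = uffinA$m
  rot[2] = ffinA$mu
  rot[3] = finA$muf
  rot[4] = inA$muff
  rot[5] = nA$muffi
  rot[6] = A$muffin
  rot[7] = $muffinA
Sorted (with $ < everything):
  sorted[0] = $muffinA  (last char: 'A')
  sorted[1] = A$muffin  (last char: 'n')
  sorted[2] = ffinA$mu  (last char: 'u')
  sorted[3] = finA$muf  (last char: 'f')
  sorted[4] = inA$muff  (last char: 'f')
  sorted[5] = muffinA$  (last char: '$')
  sorted[6] = nA$muffi  (last char: 'i')
  sorted[7] = uffinA$m  (last char: 'm')
Last column: Anuff$im
Original string S is at sorted index 5

Answer: Anuff$im
5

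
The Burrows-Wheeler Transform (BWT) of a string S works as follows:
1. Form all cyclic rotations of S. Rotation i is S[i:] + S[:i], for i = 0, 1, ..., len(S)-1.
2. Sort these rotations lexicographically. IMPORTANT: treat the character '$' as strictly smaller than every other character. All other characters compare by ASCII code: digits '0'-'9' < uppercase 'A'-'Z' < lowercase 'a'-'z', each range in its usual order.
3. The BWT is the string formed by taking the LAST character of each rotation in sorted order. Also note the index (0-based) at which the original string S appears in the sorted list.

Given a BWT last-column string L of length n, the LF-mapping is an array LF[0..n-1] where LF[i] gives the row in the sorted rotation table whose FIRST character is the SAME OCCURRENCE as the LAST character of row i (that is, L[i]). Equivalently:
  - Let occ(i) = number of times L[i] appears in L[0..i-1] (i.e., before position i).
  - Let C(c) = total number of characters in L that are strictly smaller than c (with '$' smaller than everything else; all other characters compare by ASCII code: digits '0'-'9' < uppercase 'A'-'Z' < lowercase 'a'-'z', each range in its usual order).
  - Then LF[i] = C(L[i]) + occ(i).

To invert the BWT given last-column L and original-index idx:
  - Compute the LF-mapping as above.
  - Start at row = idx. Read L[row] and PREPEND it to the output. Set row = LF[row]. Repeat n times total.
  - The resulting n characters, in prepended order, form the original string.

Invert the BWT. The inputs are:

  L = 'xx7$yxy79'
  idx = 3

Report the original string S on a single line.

Answer: 9yxx77yx$

Derivation:
LF mapping: 4 5 1 0 7 6 8 2 3
Walk LF starting at row 3, prepending L[row]:
  step 1: row=3, L[3]='$', prepend. Next row=LF[3]=0
  step 2: row=0, L[0]='x', prepend. Next row=LF[0]=4
  step 3: row=4, L[4]='y', prepend. Next row=LF[4]=7
  step 4: row=7, L[7]='7', prepend. Next row=LF[7]=2
  step 5: row=2, L[2]='7', prepend. Next row=LF[2]=1
  step 6: row=1, L[1]='x', prepend. Next row=LF[1]=5
  step 7: row=5, L[5]='x', prepend. Next row=LF[5]=6
  step 8: row=6, L[6]='y', prepend. Next row=LF[6]=8
  step 9: row=8, L[8]='9', prepend. Next row=LF[8]=3
Reversed output: 9yxx77yx$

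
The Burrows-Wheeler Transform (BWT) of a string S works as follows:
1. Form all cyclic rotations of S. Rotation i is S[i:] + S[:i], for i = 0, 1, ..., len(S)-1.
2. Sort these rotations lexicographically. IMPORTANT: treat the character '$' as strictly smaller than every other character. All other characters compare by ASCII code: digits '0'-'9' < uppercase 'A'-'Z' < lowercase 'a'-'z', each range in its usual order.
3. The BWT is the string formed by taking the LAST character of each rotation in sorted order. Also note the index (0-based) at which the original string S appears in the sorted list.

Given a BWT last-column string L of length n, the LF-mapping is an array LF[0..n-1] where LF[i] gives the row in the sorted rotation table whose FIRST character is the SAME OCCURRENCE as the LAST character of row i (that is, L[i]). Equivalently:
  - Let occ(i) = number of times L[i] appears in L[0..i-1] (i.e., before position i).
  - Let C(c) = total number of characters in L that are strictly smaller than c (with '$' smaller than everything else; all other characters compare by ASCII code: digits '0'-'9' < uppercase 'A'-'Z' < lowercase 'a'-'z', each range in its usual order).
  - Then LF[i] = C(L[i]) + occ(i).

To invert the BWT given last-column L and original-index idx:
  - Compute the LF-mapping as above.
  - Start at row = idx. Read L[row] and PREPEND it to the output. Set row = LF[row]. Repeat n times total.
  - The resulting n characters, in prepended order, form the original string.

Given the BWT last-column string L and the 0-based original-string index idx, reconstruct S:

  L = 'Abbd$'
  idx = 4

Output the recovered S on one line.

Answer: dbbA$

Derivation:
LF mapping: 1 2 3 4 0
Walk LF starting at row 4, prepending L[row]:
  step 1: row=4, L[4]='$', prepend. Next row=LF[4]=0
  step 2: row=0, L[0]='A', prepend. Next row=LF[0]=1
  step 3: row=1, L[1]='b', prepend. Next row=LF[1]=2
  step 4: row=2, L[2]='b', prepend. Next row=LF[2]=3
  step 5: row=3, L[3]='d', prepend. Next row=LF[3]=4
Reversed output: dbbA$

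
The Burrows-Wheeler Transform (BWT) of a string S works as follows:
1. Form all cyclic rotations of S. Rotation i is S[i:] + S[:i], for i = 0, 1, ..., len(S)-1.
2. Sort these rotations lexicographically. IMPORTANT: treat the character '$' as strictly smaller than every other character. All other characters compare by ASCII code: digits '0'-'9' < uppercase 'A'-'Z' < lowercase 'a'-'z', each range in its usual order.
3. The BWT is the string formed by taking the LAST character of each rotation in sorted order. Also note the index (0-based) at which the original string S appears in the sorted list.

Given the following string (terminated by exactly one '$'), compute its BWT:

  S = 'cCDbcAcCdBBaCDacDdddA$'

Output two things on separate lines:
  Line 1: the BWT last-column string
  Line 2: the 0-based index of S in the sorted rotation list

All 22 rotations (rotation i = S[i:]+S[:i]):
  rot[0] = cCDbcAcCdBBaCDacDdddA$
  rot[1] = CDbcAcCdBBaCDacDdddA$c
  rot[2] = DbcAcCdBBaCDacDdddA$cC
  rot[3] = bcAcCdBBaCDacDdddA$cCD
  rot[4] = cAcCdBBaCDacDdddA$cCDb
  rot[5] = AcCdBBaCDacDdddA$cCDbc
  rot[6] = cCdBBaCDacDdddA$cCDbcA
  rot[7] = CdBBaCDacDdddA$cCDbcAc
  rot[8] = dBBaCDacDdddA$cCDbcAcC
  rot[9] = BBaCDacDdddA$cCDbcAcCd
  rot[10] = BaCDacDdddA$cCDbcAcCdB
  rot[11] = aCDacDdddA$cCDbcAcCdBB
  rot[12] = CDacDdddA$cCDbcAcCdBBa
  rot[13] = DacDdddA$cCDbcAcCdBBaC
  rot[14] = acDdddA$cCDbcAcCdBBaCD
  rot[15] = cDdddA$cCDbcAcCdBBaCDa
  rot[16] = DdddA$cCDbcAcCdBBaCDac
  rot[17] = dddA$cCDbcAcCdBBaCDacD
  rot[18] = ddA$cCDbcAcCdBBaCDacDd
  rot[19] = dA$cCDbcAcCdBBaCDacDdd
  rot[20] = A$cCDbcAcCdBBaCDacDddd
  rot[21] = $cCDbcAcCdBBaCDacDdddA
Sorted (with $ < everything):
  sorted[0] = $cCDbcAcCdBBaCDacDdddA  (last char: 'A')
  sorted[1] = A$cCDbcAcCdBBaCDacDddd  (last char: 'd')
  sorted[2] = AcCdBBaCDacDdddA$cCDbc  (last char: 'c')
  sorted[3] = BBaCDacDdddA$cCDbcAcCd  (last char: 'd')
  sorted[4] = BaCDacDdddA$cCDbcAcCdB  (last char: 'B')
  sorted[5] = CDacDdddA$cCDbcAcCdBBa  (last char: 'a')
  sorted[6] = CDbcAcCdBBaCDacDdddA$c  (last char: 'c')
  sorted[7] = CdBBaCDacDdddA$cCDbcAc  (last char: 'c')
  sorted[8] = DacDdddA$cCDbcAcCdBBaC  (last char: 'C')
  sorted[9] = DbcAcCdBBaCDacDdddA$cC  (last char: 'C')
  sorted[10] = DdddA$cCDbcAcCdBBaCDac  (last char: 'c')
  sorted[11] = aCDacDdddA$cCDbcAcCdBB  (last char: 'B')
  sorted[12] = acDdddA$cCDbcAcCdBBaCD  (last char: 'D')
  sorted[13] = bcAcCdBBaCDacDdddA$cCD  (last char: 'D')
  sorted[14] = cAcCdBBaCDacDdddA$cCDb  (last char: 'b')
  sorted[15] = cCDbcAcCdBBaCDacDdddA$  (last char: '$')
  sorted[16] = cCdBBaCDacDdddA$cCDbcA  (last char: 'A')
  sorted[17] = cDdddA$cCDbcAcCdBBaCDa  (last char: 'a')
  sorted[18] = dA$cCDbcAcCdBBaCDacDdd  (last char: 'd')
  sorted[19] = dBBaCDacDdddA$cCDbcAcC  (last char: 'C')
  sorted[20] = ddA$cCDbcAcCdBBaCDacDd  (last char: 'd')
  sorted[21] = dddA$cCDbcAcCdBBaCDacD  (last char: 'D')
Last column: AdcdBaccCCcBDDb$AadCdD
Original string S is at sorted index 15

Answer: AdcdBaccCCcBDDb$AadCdD
15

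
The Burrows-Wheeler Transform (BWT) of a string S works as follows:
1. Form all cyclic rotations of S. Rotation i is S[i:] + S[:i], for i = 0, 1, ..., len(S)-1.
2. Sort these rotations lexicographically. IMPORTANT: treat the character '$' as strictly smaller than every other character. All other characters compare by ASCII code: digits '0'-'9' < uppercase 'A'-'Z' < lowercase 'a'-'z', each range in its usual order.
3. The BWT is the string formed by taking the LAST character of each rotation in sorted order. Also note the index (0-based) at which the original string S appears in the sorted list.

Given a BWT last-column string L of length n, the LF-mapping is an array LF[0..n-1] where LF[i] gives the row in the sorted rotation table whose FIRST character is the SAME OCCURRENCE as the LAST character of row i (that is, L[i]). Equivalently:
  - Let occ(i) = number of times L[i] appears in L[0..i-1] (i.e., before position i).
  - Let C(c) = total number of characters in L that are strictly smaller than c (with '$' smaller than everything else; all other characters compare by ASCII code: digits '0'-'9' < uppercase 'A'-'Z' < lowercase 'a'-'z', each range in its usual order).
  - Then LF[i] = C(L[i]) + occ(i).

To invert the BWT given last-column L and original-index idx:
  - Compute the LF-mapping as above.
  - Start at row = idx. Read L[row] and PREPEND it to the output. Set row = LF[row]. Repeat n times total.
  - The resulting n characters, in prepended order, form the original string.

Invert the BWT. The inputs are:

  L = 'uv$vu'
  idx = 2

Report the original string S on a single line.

LF mapping: 1 3 0 4 2
Walk LF starting at row 2, prepending L[row]:
  step 1: row=2, L[2]='$', prepend. Next row=LF[2]=0
  step 2: row=0, L[0]='u', prepend. Next row=LF[0]=1
  step 3: row=1, L[1]='v', prepend. Next row=LF[1]=3
  step 4: row=3, L[3]='v', prepend. Next row=LF[3]=4
  step 5: row=4, L[4]='u', prepend. Next row=LF[4]=2
Reversed output: uvvu$

Answer: uvvu$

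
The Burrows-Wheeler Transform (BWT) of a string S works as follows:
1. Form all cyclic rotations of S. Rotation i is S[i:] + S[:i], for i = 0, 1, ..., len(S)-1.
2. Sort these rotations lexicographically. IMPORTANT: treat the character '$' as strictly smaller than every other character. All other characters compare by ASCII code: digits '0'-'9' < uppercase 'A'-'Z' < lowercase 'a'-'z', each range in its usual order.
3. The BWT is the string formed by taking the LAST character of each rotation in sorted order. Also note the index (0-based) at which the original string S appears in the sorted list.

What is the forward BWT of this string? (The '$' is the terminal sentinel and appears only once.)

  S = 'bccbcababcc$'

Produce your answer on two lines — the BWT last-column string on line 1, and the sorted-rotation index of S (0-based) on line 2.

Answer: ccbaca$cbcbb
6

Derivation:
All 12 rotations (rotation i = S[i:]+S[:i]):
  rot[0] = bccbcababcc$
  rot[1] = ccbcababcc$b
  rot[2] = cbcababcc$bc
  rot[3] = bcababcc$bcc
  rot[4] = cababcc$bccb
  rot[5] = ababcc$bccbc
  rot[6] = babcc$bccbca
  rot[7] = abcc$bccbcab
  rot[8] = bcc$bccbcaba
  rot[9] = cc$bccbcabab
  rot[10] = c$bccbcababc
  rot[11] = $bccbcababcc
Sorted (with $ < everything):
  sorted[0] = $bccbcababcc  (last char: 'c')
  sorted[1] = ababcc$bccbc  (last char: 'c')
  sorted[2] = abcc$bccbcab  (last char: 'b')
  sorted[3] = babcc$bccbca  (last char: 'a')
  sorted[4] = bcababcc$bcc  (last char: 'c')
  sorted[5] = bcc$bccbcaba  (last char: 'a')
  sorted[6] = bccbcababcc$  (last char: '$')
  sorted[7] = c$bccbcababc  (last char: 'c')
  sorted[8] = cababcc$bccb  (last char: 'b')
  sorted[9] = cbcababcc$bc  (last char: 'c')
  sorted[10] = cc$bccbcabab  (last char: 'b')
  sorted[11] = ccbcababcc$b  (last char: 'b')
Last column: ccbaca$cbcbb
Original string S is at sorted index 6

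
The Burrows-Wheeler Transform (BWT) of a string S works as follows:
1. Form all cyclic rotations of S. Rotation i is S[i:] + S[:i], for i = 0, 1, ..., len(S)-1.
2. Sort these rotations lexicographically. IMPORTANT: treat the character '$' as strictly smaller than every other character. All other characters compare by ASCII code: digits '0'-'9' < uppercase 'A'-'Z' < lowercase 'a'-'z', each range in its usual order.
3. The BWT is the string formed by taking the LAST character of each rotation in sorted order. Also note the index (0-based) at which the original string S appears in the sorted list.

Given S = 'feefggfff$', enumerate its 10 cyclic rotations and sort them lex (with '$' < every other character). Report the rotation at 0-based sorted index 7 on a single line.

Answer: fggfff$fee

Derivation:
All 10 rotations (rotation i = S[i:]+S[:i]):
  rot[0] = feefggfff$
  rot[1] = eefggfff$f
  rot[2] = efggfff$fe
  rot[3] = fggfff$fee
  rot[4] = ggfff$feef
  rot[5] = gfff$feefg
  rot[6] = fff$feefgg
  rot[7] = ff$feefggf
  rot[8] = f$feefggff
  rot[9] = $feefggfff
Sorted (with $ < everything):
  sorted[0] = $feefggfff
  sorted[1] = eefggfff$f
  sorted[2] = efggfff$fe
  sorted[3] = f$feefggff
  sorted[4] = feefggfff$
  sorted[5] = ff$feefggf
  sorted[6] = fff$feefgg
  sorted[7] = fggfff$fee
  sorted[8] = gfff$feefg
  sorted[9] = ggfff$feef
sorted[7] = fggfff$fee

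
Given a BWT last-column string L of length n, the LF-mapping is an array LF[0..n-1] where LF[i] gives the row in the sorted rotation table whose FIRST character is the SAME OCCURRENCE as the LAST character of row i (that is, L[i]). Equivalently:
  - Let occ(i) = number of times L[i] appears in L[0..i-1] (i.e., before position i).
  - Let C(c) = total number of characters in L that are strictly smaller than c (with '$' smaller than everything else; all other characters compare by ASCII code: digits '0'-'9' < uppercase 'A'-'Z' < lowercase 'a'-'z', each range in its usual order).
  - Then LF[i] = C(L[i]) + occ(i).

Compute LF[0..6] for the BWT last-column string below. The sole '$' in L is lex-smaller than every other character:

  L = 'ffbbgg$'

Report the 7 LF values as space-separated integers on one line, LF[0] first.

Answer: 3 4 1 2 5 6 0

Derivation:
Char counts: '$':1, 'b':2, 'f':2, 'g':2
C (first-col start): C('$')=0, C('b')=1, C('f')=3, C('g')=5
L[0]='f': occ=0, LF[0]=C('f')+0=3+0=3
L[1]='f': occ=1, LF[1]=C('f')+1=3+1=4
L[2]='b': occ=0, LF[2]=C('b')+0=1+0=1
L[3]='b': occ=1, LF[3]=C('b')+1=1+1=2
L[4]='g': occ=0, LF[4]=C('g')+0=5+0=5
L[5]='g': occ=1, LF[5]=C('g')+1=5+1=6
L[6]='$': occ=0, LF[6]=C('$')+0=0+0=0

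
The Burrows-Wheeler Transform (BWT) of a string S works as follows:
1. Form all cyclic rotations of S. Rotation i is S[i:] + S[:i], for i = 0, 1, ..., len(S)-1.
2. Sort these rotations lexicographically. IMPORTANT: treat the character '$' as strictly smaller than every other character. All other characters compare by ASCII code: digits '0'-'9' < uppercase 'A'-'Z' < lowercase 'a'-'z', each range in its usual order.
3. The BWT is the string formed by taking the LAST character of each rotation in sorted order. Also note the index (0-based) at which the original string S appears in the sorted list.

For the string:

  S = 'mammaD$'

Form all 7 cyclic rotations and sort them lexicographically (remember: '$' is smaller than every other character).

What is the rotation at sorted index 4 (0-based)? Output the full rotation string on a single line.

Answer: maD$mam

Derivation:
All 7 rotations (rotation i = S[i:]+S[:i]):
  rot[0] = mammaD$
  rot[1] = ammaD$m
  rot[2] = mmaD$ma
  rot[3] = maD$mam
  rot[4] = aD$mamm
  rot[5] = D$mamma
  rot[6] = $mammaD
Sorted (with $ < everything):
  sorted[0] = $mammaD
  sorted[1] = D$mamma
  sorted[2] = aD$mamm
  sorted[3] = ammaD$m
  sorted[4] = maD$mam
  sorted[5] = mammaD$
  sorted[6] = mmaD$ma
sorted[4] = maD$mam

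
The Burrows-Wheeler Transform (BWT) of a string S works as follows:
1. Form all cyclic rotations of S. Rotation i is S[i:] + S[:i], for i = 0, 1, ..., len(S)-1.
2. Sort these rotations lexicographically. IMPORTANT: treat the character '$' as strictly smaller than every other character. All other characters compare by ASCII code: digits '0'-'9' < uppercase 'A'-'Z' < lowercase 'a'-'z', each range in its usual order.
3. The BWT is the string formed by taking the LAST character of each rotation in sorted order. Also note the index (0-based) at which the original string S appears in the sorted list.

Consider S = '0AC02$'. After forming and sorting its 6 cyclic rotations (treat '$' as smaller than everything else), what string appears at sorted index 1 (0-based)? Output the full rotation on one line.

All 6 rotations (rotation i = S[i:]+S[:i]):
  rot[0] = 0AC02$
  rot[1] = AC02$0
  rot[2] = C02$0A
  rot[3] = 02$0AC
  rot[4] = 2$0AC0
  rot[5] = $0AC02
Sorted (with $ < everything):
  sorted[0] = $0AC02
  sorted[1] = 02$0AC
  sorted[2] = 0AC02$
  sorted[3] = 2$0AC0
  sorted[4] = AC02$0
  sorted[5] = C02$0A
sorted[1] = 02$0AC

Answer: 02$0AC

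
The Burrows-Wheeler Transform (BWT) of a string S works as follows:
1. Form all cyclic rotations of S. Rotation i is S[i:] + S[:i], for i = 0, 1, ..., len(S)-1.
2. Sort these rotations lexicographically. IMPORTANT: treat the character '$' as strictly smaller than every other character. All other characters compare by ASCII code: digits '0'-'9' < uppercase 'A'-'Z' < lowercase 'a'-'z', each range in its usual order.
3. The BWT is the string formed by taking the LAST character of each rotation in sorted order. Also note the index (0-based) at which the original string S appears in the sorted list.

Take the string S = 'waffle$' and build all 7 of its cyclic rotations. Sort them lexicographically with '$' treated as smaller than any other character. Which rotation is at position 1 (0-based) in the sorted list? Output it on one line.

Answer: affle$w

Derivation:
All 7 rotations (rotation i = S[i:]+S[:i]):
  rot[0] = waffle$
  rot[1] = affle$w
  rot[2] = ffle$wa
  rot[3] = fle$waf
  rot[4] = le$waff
  rot[5] = e$waffl
  rot[6] = $waffle
Sorted (with $ < everything):
  sorted[0] = $waffle
  sorted[1] = affle$w
  sorted[2] = e$waffl
  sorted[3] = ffle$wa
  sorted[4] = fle$waf
  sorted[5] = le$waff
  sorted[6] = waffle$
sorted[1] = affle$w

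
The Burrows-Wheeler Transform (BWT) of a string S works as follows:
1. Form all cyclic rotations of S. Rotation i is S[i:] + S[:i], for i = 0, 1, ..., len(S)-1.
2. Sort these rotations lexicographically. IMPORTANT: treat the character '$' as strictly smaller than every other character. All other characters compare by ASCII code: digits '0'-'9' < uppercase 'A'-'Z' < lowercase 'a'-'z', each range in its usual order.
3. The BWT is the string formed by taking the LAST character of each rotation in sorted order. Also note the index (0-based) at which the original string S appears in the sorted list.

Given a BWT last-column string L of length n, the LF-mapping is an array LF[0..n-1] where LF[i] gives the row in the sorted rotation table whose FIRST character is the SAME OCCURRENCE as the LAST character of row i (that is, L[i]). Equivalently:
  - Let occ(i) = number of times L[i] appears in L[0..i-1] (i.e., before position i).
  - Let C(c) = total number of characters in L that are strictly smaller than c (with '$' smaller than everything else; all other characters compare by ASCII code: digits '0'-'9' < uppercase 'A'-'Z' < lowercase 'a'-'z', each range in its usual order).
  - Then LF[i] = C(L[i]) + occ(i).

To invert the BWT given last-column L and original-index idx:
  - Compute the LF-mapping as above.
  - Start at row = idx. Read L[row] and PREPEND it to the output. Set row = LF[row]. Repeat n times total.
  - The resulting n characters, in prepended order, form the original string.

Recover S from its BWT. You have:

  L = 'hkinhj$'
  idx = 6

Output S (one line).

Answer: nihjkh$

Derivation:
LF mapping: 1 5 3 6 2 4 0
Walk LF starting at row 6, prepending L[row]:
  step 1: row=6, L[6]='$', prepend. Next row=LF[6]=0
  step 2: row=0, L[0]='h', prepend. Next row=LF[0]=1
  step 3: row=1, L[1]='k', prepend. Next row=LF[1]=5
  step 4: row=5, L[5]='j', prepend. Next row=LF[5]=4
  step 5: row=4, L[4]='h', prepend. Next row=LF[4]=2
  step 6: row=2, L[2]='i', prepend. Next row=LF[2]=3
  step 7: row=3, L[3]='n', prepend. Next row=LF[3]=6
Reversed output: nihjkh$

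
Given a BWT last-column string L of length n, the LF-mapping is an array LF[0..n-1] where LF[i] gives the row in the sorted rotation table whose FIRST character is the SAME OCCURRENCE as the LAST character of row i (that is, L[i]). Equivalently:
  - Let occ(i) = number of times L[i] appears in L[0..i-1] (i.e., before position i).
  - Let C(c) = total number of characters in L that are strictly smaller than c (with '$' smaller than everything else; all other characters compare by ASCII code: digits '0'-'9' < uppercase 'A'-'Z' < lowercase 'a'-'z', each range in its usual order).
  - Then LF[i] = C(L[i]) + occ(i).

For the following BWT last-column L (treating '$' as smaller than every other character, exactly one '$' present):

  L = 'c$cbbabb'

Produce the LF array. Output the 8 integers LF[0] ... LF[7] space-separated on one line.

Char counts: '$':1, 'a':1, 'b':4, 'c':2
C (first-col start): C('$')=0, C('a')=1, C('b')=2, C('c')=6
L[0]='c': occ=0, LF[0]=C('c')+0=6+0=6
L[1]='$': occ=0, LF[1]=C('$')+0=0+0=0
L[2]='c': occ=1, LF[2]=C('c')+1=6+1=7
L[3]='b': occ=0, LF[3]=C('b')+0=2+0=2
L[4]='b': occ=1, LF[4]=C('b')+1=2+1=3
L[5]='a': occ=0, LF[5]=C('a')+0=1+0=1
L[6]='b': occ=2, LF[6]=C('b')+2=2+2=4
L[7]='b': occ=3, LF[7]=C('b')+3=2+3=5

Answer: 6 0 7 2 3 1 4 5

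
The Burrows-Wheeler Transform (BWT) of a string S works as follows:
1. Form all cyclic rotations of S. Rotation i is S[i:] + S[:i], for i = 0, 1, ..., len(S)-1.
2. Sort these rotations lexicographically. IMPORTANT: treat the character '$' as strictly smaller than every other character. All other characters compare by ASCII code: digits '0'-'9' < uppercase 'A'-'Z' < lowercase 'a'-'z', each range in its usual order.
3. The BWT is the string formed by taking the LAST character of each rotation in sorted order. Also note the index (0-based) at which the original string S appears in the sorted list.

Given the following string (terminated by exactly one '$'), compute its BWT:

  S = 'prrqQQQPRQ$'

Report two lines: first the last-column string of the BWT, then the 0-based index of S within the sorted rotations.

Answer: QQRQQqP$rrp
7

Derivation:
All 11 rotations (rotation i = S[i:]+S[:i]):
  rot[0] = prrqQQQPRQ$
  rot[1] = rrqQQQPRQ$p
  rot[2] = rqQQQPRQ$pr
  rot[3] = qQQQPRQ$prr
  rot[4] = QQQPRQ$prrq
  rot[5] = QQPRQ$prrqQ
  rot[6] = QPRQ$prrqQQ
  rot[7] = PRQ$prrqQQQ
  rot[8] = RQ$prrqQQQP
  rot[9] = Q$prrqQQQPR
  rot[10] = $prrqQQQPRQ
Sorted (with $ < everything):
  sorted[0] = $prrqQQQPRQ  (last char: 'Q')
  sorted[1] = PRQ$prrqQQQ  (last char: 'Q')
  sorted[2] = Q$prrqQQQPR  (last char: 'R')
  sorted[3] = QPRQ$prrqQQ  (last char: 'Q')
  sorted[4] = QQPRQ$prrqQ  (last char: 'Q')
  sorted[5] = QQQPRQ$prrq  (last char: 'q')
  sorted[6] = RQ$prrqQQQP  (last char: 'P')
  sorted[7] = prrqQQQPRQ$  (last char: '$')
  sorted[8] = qQQQPRQ$prr  (last char: 'r')
  sorted[9] = rqQQQPRQ$pr  (last char: 'r')
  sorted[10] = rrqQQQPRQ$p  (last char: 'p')
Last column: QQRQQqP$rrp
Original string S is at sorted index 7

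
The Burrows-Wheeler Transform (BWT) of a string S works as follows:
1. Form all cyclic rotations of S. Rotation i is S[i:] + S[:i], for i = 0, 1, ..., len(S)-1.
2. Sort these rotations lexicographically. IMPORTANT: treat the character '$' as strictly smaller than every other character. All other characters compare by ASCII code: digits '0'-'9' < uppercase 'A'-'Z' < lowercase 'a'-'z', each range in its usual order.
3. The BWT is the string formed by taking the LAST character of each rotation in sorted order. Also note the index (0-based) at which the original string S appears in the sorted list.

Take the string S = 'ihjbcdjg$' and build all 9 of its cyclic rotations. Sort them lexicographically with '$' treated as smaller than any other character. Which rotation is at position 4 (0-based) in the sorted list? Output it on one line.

All 9 rotations (rotation i = S[i:]+S[:i]):
  rot[0] = ihjbcdjg$
  rot[1] = hjbcdjg$i
  rot[2] = jbcdjg$ih
  rot[3] = bcdjg$ihj
  rot[4] = cdjg$ihjb
  rot[5] = djg$ihjbc
  rot[6] = jg$ihjbcd
  rot[7] = g$ihjbcdj
  rot[8] = $ihjbcdjg
Sorted (with $ < everything):
  sorted[0] = $ihjbcdjg
  sorted[1] = bcdjg$ihj
  sorted[2] = cdjg$ihjb
  sorted[3] = djg$ihjbc
  sorted[4] = g$ihjbcdj
  sorted[5] = hjbcdjg$i
  sorted[6] = ihjbcdjg$
  sorted[7] = jbcdjg$ih
  sorted[8] = jg$ihjbcd
sorted[4] = g$ihjbcdj

Answer: g$ihjbcdj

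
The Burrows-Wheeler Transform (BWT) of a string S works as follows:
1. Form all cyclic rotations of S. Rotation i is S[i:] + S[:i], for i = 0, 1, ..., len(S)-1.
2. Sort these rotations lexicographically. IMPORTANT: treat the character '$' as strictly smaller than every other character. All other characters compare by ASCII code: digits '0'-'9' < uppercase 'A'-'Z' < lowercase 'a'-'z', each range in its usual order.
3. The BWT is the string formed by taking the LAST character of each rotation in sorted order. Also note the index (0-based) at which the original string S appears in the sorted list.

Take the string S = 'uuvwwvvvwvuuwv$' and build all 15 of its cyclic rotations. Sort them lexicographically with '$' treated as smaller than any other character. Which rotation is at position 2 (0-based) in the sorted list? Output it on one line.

Answer: uuwv$uuvwwvvvwv

Derivation:
All 15 rotations (rotation i = S[i:]+S[:i]):
  rot[0] = uuvwwvvvwvuuwv$
  rot[1] = uvwwvvvwvuuwv$u
  rot[2] = vwwvvvwvuuwv$uu
  rot[3] = wwvvvwvuuwv$uuv
  rot[4] = wvvvwvuuwv$uuvw
  rot[5] = vvvwvuuwv$uuvww
  rot[6] = vvwvuuwv$uuvwwv
  rot[7] = vwvuuwv$uuvwwvv
  rot[8] = wvuuwv$uuvwwvvv
  rot[9] = vuuwv$uuvwwvvvw
  rot[10] = uuwv$uuvwwvvvwv
  rot[11] = uwv$uuvwwvvvwvu
  rot[12] = wv$uuvwwvvvwvuu
  rot[13] = v$uuvwwvvvwvuuw
  rot[14] = $uuvwwvvvwvuuwv
Sorted (with $ < everything):
  sorted[0] = $uuvwwvvvwvuuwv
  sorted[1] = uuvwwvvvwvuuwv$
  sorted[2] = uuwv$uuvwwvvvwv
  sorted[3] = uvwwvvvwvuuwv$u
  sorted[4] = uwv$uuvwwvvvwvu
  sorted[5] = v$uuvwwvvvwvuuw
  sorted[6] = vuuwv$uuvwwvvvw
  sorted[7] = vvvwvuuwv$uuvww
  sorted[8] = vvwvuuwv$uuvwwv
  sorted[9] = vwvuuwv$uuvwwvv
  sorted[10] = vwwvvvwvuuwv$uu
  sorted[11] = wv$uuvwwvvvwvuu
  sorted[12] = wvuuwv$uuvwwvvv
  sorted[13] = wvvvwvuuwv$uuvw
  sorted[14] = wwvvvwvuuwv$uuv
sorted[2] = uuwv$uuvwwvvvwv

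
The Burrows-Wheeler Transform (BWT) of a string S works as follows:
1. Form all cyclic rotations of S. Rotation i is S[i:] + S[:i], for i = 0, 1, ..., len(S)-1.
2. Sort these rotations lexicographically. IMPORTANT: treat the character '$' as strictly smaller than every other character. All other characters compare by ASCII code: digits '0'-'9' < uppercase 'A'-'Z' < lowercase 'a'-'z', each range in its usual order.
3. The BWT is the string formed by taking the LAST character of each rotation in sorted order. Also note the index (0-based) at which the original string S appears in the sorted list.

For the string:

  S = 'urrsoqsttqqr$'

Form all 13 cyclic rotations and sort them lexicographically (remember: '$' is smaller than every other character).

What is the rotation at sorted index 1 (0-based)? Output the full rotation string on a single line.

Answer: oqsttqqr$urrs

Derivation:
All 13 rotations (rotation i = S[i:]+S[:i]):
  rot[0] = urrsoqsttqqr$
  rot[1] = rrsoqsttqqr$u
  rot[2] = rsoqsttqqr$ur
  rot[3] = soqsttqqr$urr
  rot[4] = oqsttqqr$urrs
  rot[5] = qsttqqr$urrso
  rot[6] = sttqqr$urrsoq
  rot[7] = ttqqr$urrsoqs
  rot[8] = tqqr$urrsoqst
  rot[9] = qqr$urrsoqstt
  rot[10] = qr$urrsoqsttq
  rot[11] = r$urrsoqsttqq
  rot[12] = $urrsoqsttqqr
Sorted (with $ < everything):
  sorted[0] = $urrsoqsttqqr
  sorted[1] = oqsttqqr$urrs
  sorted[2] = qqr$urrsoqstt
  sorted[3] = qr$urrsoqsttq
  sorted[4] = qsttqqr$urrso
  sorted[5] = r$urrsoqsttqq
  sorted[6] = rrsoqsttqqr$u
  sorted[7] = rsoqsttqqr$ur
  sorted[8] = soqsttqqr$urr
  sorted[9] = sttqqr$urrsoq
  sorted[10] = tqqr$urrsoqst
  sorted[11] = ttqqr$urrsoqs
  sorted[12] = urrsoqsttqqr$
sorted[1] = oqsttqqr$urrs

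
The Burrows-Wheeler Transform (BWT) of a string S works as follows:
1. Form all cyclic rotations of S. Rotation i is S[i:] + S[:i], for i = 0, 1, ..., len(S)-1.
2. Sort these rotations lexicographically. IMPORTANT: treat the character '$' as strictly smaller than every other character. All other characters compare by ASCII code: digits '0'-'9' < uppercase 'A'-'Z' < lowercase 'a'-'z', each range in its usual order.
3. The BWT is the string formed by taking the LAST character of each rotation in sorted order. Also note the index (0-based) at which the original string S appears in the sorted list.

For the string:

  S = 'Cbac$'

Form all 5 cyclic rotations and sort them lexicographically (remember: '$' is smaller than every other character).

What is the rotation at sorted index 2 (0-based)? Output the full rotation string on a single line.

Answer: ac$Cb

Derivation:
All 5 rotations (rotation i = S[i:]+S[:i]):
  rot[0] = Cbac$
  rot[1] = bac$C
  rot[2] = ac$Cb
  rot[3] = c$Cba
  rot[4] = $Cbac
Sorted (with $ < everything):
  sorted[0] = $Cbac
  sorted[1] = Cbac$
  sorted[2] = ac$Cb
  sorted[3] = bac$C
  sorted[4] = c$Cba
sorted[2] = ac$Cb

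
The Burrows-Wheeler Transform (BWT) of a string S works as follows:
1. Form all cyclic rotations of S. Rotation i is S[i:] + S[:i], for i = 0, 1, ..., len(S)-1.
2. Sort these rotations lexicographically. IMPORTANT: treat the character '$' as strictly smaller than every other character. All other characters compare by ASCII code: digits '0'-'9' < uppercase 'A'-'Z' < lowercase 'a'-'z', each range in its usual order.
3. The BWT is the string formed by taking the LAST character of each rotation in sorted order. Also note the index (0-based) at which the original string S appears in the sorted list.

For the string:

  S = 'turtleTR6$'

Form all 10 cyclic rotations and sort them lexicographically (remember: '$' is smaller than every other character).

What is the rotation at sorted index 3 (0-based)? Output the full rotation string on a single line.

All 10 rotations (rotation i = S[i:]+S[:i]):
  rot[0] = turtleTR6$
  rot[1] = urtleTR6$t
  rot[2] = rtleTR6$tu
  rot[3] = tleTR6$tur
  rot[4] = leTR6$turt
  rot[5] = eTR6$turtl
  rot[6] = TR6$turtle
  rot[7] = R6$turtleT
  rot[8] = 6$turtleTR
  rot[9] = $turtleTR6
Sorted (with $ < everything):
  sorted[0] = $turtleTR6
  sorted[1] = 6$turtleTR
  sorted[2] = R6$turtleT
  sorted[3] = TR6$turtle
  sorted[4] = eTR6$turtl
  sorted[5] = leTR6$turt
  sorted[6] = rtleTR6$tu
  sorted[7] = tleTR6$tur
  sorted[8] = turtleTR6$
  sorted[9] = urtleTR6$t
sorted[3] = TR6$turtle

Answer: TR6$turtle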